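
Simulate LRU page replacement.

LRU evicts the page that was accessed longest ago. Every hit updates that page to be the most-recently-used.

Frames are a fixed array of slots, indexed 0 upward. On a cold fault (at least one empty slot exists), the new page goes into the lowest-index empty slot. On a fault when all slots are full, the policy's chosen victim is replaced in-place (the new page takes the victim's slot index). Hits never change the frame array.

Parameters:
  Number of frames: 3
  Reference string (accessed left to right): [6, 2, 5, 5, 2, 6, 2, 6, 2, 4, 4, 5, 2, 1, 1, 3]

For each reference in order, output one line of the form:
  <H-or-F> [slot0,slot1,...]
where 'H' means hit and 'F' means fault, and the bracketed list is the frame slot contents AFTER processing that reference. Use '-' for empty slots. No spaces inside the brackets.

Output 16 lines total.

F [6,-,-]
F [6,2,-]
F [6,2,5]
H [6,2,5]
H [6,2,5]
H [6,2,5]
H [6,2,5]
H [6,2,5]
H [6,2,5]
F [6,2,4]
H [6,2,4]
F [5,2,4]
H [5,2,4]
F [5,2,1]
H [5,2,1]
F [3,2,1]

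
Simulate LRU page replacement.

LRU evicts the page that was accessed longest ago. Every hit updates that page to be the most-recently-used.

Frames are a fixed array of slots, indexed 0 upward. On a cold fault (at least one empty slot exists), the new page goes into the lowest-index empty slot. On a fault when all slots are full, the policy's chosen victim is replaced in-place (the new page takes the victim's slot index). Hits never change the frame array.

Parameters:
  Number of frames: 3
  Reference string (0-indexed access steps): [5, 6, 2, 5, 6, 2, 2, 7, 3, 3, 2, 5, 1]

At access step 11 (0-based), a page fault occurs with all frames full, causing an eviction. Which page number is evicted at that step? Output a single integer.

Answer: 7

Derivation:
Step 0: ref 5 -> FAULT, frames=[5,-,-]
Step 1: ref 6 -> FAULT, frames=[5,6,-]
Step 2: ref 2 -> FAULT, frames=[5,6,2]
Step 3: ref 5 -> HIT, frames=[5,6,2]
Step 4: ref 6 -> HIT, frames=[5,6,2]
Step 5: ref 2 -> HIT, frames=[5,6,2]
Step 6: ref 2 -> HIT, frames=[5,6,2]
Step 7: ref 7 -> FAULT, evict 5, frames=[7,6,2]
Step 8: ref 3 -> FAULT, evict 6, frames=[7,3,2]
Step 9: ref 3 -> HIT, frames=[7,3,2]
Step 10: ref 2 -> HIT, frames=[7,3,2]
Step 11: ref 5 -> FAULT, evict 7, frames=[5,3,2]
At step 11: evicted page 7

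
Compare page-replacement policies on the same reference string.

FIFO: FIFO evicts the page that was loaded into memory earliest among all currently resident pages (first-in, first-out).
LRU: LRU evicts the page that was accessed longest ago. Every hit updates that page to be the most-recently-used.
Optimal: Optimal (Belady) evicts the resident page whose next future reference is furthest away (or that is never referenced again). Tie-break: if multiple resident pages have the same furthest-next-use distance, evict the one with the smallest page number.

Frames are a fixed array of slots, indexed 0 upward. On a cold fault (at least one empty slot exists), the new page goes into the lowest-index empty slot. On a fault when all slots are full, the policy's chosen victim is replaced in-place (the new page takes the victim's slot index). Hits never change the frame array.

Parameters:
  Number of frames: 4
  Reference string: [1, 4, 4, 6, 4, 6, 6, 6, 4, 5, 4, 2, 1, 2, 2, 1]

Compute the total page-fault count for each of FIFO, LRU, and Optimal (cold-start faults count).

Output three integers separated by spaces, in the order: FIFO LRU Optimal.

Answer: 6 6 5

Derivation:
--- FIFO ---
  step 0: ref 1 -> FAULT, frames=[1,-,-,-] (faults so far: 1)
  step 1: ref 4 -> FAULT, frames=[1,4,-,-] (faults so far: 2)
  step 2: ref 4 -> HIT, frames=[1,4,-,-] (faults so far: 2)
  step 3: ref 6 -> FAULT, frames=[1,4,6,-] (faults so far: 3)
  step 4: ref 4 -> HIT, frames=[1,4,6,-] (faults so far: 3)
  step 5: ref 6 -> HIT, frames=[1,4,6,-] (faults so far: 3)
  step 6: ref 6 -> HIT, frames=[1,4,6,-] (faults so far: 3)
  step 7: ref 6 -> HIT, frames=[1,4,6,-] (faults so far: 3)
  step 8: ref 4 -> HIT, frames=[1,4,6,-] (faults so far: 3)
  step 9: ref 5 -> FAULT, frames=[1,4,6,5] (faults so far: 4)
  step 10: ref 4 -> HIT, frames=[1,4,6,5] (faults so far: 4)
  step 11: ref 2 -> FAULT, evict 1, frames=[2,4,6,5] (faults so far: 5)
  step 12: ref 1 -> FAULT, evict 4, frames=[2,1,6,5] (faults so far: 6)
  step 13: ref 2 -> HIT, frames=[2,1,6,5] (faults so far: 6)
  step 14: ref 2 -> HIT, frames=[2,1,6,5] (faults so far: 6)
  step 15: ref 1 -> HIT, frames=[2,1,6,5] (faults so far: 6)
  FIFO total faults: 6
--- LRU ---
  step 0: ref 1 -> FAULT, frames=[1,-,-,-] (faults so far: 1)
  step 1: ref 4 -> FAULT, frames=[1,4,-,-] (faults so far: 2)
  step 2: ref 4 -> HIT, frames=[1,4,-,-] (faults so far: 2)
  step 3: ref 6 -> FAULT, frames=[1,4,6,-] (faults so far: 3)
  step 4: ref 4 -> HIT, frames=[1,4,6,-] (faults so far: 3)
  step 5: ref 6 -> HIT, frames=[1,4,6,-] (faults so far: 3)
  step 6: ref 6 -> HIT, frames=[1,4,6,-] (faults so far: 3)
  step 7: ref 6 -> HIT, frames=[1,4,6,-] (faults so far: 3)
  step 8: ref 4 -> HIT, frames=[1,4,6,-] (faults so far: 3)
  step 9: ref 5 -> FAULT, frames=[1,4,6,5] (faults so far: 4)
  step 10: ref 4 -> HIT, frames=[1,4,6,5] (faults so far: 4)
  step 11: ref 2 -> FAULT, evict 1, frames=[2,4,6,5] (faults so far: 5)
  step 12: ref 1 -> FAULT, evict 6, frames=[2,4,1,5] (faults so far: 6)
  step 13: ref 2 -> HIT, frames=[2,4,1,5] (faults so far: 6)
  step 14: ref 2 -> HIT, frames=[2,4,1,5] (faults so far: 6)
  step 15: ref 1 -> HIT, frames=[2,4,1,5] (faults so far: 6)
  LRU total faults: 6
--- Optimal ---
  step 0: ref 1 -> FAULT, frames=[1,-,-,-] (faults so far: 1)
  step 1: ref 4 -> FAULT, frames=[1,4,-,-] (faults so far: 2)
  step 2: ref 4 -> HIT, frames=[1,4,-,-] (faults so far: 2)
  step 3: ref 6 -> FAULT, frames=[1,4,6,-] (faults so far: 3)
  step 4: ref 4 -> HIT, frames=[1,4,6,-] (faults so far: 3)
  step 5: ref 6 -> HIT, frames=[1,4,6,-] (faults so far: 3)
  step 6: ref 6 -> HIT, frames=[1,4,6,-] (faults so far: 3)
  step 7: ref 6 -> HIT, frames=[1,4,6,-] (faults so far: 3)
  step 8: ref 4 -> HIT, frames=[1,4,6,-] (faults so far: 3)
  step 9: ref 5 -> FAULT, frames=[1,4,6,5] (faults so far: 4)
  step 10: ref 4 -> HIT, frames=[1,4,6,5] (faults so far: 4)
  step 11: ref 2 -> FAULT, evict 4, frames=[1,2,6,5] (faults so far: 5)
  step 12: ref 1 -> HIT, frames=[1,2,6,5] (faults so far: 5)
  step 13: ref 2 -> HIT, frames=[1,2,6,5] (faults so far: 5)
  step 14: ref 2 -> HIT, frames=[1,2,6,5] (faults so far: 5)
  step 15: ref 1 -> HIT, frames=[1,2,6,5] (faults so far: 5)
  Optimal total faults: 5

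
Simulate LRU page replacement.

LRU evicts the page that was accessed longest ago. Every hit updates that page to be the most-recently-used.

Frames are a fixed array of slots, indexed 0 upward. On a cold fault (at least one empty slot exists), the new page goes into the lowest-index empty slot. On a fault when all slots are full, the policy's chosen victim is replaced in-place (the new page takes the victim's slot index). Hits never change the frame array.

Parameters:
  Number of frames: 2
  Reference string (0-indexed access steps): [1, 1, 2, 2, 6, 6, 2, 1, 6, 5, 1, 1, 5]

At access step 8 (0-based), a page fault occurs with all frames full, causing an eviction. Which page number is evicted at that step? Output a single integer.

Step 0: ref 1 -> FAULT, frames=[1,-]
Step 1: ref 1 -> HIT, frames=[1,-]
Step 2: ref 2 -> FAULT, frames=[1,2]
Step 3: ref 2 -> HIT, frames=[1,2]
Step 4: ref 6 -> FAULT, evict 1, frames=[6,2]
Step 5: ref 6 -> HIT, frames=[6,2]
Step 6: ref 2 -> HIT, frames=[6,2]
Step 7: ref 1 -> FAULT, evict 6, frames=[1,2]
Step 8: ref 6 -> FAULT, evict 2, frames=[1,6]
At step 8: evicted page 2

Answer: 2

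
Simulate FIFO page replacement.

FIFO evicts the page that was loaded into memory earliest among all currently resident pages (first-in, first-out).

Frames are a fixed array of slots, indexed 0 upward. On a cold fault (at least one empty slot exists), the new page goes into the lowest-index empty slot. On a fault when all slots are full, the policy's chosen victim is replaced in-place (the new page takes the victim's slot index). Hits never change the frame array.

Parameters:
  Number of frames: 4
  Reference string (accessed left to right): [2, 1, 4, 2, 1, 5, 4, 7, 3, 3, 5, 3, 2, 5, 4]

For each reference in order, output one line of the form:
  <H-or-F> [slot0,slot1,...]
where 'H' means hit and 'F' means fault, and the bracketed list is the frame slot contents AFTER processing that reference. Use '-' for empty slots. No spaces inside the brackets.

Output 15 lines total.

F [2,-,-,-]
F [2,1,-,-]
F [2,1,4,-]
H [2,1,4,-]
H [2,1,4,-]
F [2,1,4,5]
H [2,1,4,5]
F [7,1,4,5]
F [7,3,4,5]
H [7,3,4,5]
H [7,3,4,5]
H [7,3,4,5]
F [7,3,2,5]
H [7,3,2,5]
F [7,3,2,4]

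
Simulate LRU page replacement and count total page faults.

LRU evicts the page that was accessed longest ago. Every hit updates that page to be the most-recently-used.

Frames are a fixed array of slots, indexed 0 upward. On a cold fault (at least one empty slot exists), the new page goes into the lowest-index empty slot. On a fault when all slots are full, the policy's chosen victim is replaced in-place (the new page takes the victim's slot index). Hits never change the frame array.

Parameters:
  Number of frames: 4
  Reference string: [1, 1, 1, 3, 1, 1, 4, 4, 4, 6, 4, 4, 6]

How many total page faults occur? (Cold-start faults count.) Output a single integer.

Step 0: ref 1 → FAULT, frames=[1,-,-,-]
Step 1: ref 1 → HIT, frames=[1,-,-,-]
Step 2: ref 1 → HIT, frames=[1,-,-,-]
Step 3: ref 3 → FAULT, frames=[1,3,-,-]
Step 4: ref 1 → HIT, frames=[1,3,-,-]
Step 5: ref 1 → HIT, frames=[1,3,-,-]
Step 6: ref 4 → FAULT, frames=[1,3,4,-]
Step 7: ref 4 → HIT, frames=[1,3,4,-]
Step 8: ref 4 → HIT, frames=[1,3,4,-]
Step 9: ref 6 → FAULT, frames=[1,3,4,6]
Step 10: ref 4 → HIT, frames=[1,3,4,6]
Step 11: ref 4 → HIT, frames=[1,3,4,6]
Step 12: ref 6 → HIT, frames=[1,3,4,6]
Total faults: 4

Answer: 4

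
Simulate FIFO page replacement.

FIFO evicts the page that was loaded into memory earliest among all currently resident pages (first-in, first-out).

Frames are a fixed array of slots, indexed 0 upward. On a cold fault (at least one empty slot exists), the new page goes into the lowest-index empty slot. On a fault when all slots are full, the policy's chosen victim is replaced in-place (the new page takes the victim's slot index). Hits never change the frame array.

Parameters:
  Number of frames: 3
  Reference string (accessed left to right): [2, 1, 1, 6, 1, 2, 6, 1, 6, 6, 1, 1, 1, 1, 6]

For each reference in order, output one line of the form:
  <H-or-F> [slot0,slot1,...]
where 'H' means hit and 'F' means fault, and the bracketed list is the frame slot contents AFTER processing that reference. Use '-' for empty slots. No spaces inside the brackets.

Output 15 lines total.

F [2,-,-]
F [2,1,-]
H [2,1,-]
F [2,1,6]
H [2,1,6]
H [2,1,6]
H [2,1,6]
H [2,1,6]
H [2,1,6]
H [2,1,6]
H [2,1,6]
H [2,1,6]
H [2,1,6]
H [2,1,6]
H [2,1,6]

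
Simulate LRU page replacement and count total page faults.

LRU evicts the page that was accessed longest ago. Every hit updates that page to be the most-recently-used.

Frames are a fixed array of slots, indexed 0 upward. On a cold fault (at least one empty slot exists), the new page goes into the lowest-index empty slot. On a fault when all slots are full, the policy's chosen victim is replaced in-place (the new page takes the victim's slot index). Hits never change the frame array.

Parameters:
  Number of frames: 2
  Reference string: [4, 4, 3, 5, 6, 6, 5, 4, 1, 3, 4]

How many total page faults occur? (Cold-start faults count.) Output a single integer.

Answer: 8

Derivation:
Step 0: ref 4 → FAULT, frames=[4,-]
Step 1: ref 4 → HIT, frames=[4,-]
Step 2: ref 3 → FAULT, frames=[4,3]
Step 3: ref 5 → FAULT (evict 4), frames=[5,3]
Step 4: ref 6 → FAULT (evict 3), frames=[5,6]
Step 5: ref 6 → HIT, frames=[5,6]
Step 6: ref 5 → HIT, frames=[5,6]
Step 7: ref 4 → FAULT (evict 6), frames=[5,4]
Step 8: ref 1 → FAULT (evict 5), frames=[1,4]
Step 9: ref 3 → FAULT (evict 4), frames=[1,3]
Step 10: ref 4 → FAULT (evict 1), frames=[4,3]
Total faults: 8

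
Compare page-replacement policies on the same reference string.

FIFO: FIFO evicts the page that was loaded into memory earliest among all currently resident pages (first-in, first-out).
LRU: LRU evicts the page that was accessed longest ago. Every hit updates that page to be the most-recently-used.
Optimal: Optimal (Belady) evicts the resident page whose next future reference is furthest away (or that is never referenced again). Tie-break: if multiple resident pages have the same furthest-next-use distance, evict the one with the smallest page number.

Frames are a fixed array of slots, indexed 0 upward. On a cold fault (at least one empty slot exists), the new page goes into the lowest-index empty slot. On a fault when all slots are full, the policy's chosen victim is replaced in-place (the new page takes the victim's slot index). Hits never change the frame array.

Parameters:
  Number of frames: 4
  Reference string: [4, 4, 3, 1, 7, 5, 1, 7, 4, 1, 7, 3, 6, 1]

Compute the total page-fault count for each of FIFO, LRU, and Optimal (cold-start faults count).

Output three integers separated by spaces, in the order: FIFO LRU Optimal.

Answer: 9 8 7

Derivation:
--- FIFO ---
  step 0: ref 4 -> FAULT, frames=[4,-,-,-] (faults so far: 1)
  step 1: ref 4 -> HIT, frames=[4,-,-,-] (faults so far: 1)
  step 2: ref 3 -> FAULT, frames=[4,3,-,-] (faults so far: 2)
  step 3: ref 1 -> FAULT, frames=[4,3,1,-] (faults so far: 3)
  step 4: ref 7 -> FAULT, frames=[4,3,1,7] (faults so far: 4)
  step 5: ref 5 -> FAULT, evict 4, frames=[5,3,1,7] (faults so far: 5)
  step 6: ref 1 -> HIT, frames=[5,3,1,7] (faults so far: 5)
  step 7: ref 7 -> HIT, frames=[5,3,1,7] (faults so far: 5)
  step 8: ref 4 -> FAULT, evict 3, frames=[5,4,1,7] (faults so far: 6)
  step 9: ref 1 -> HIT, frames=[5,4,1,7] (faults so far: 6)
  step 10: ref 7 -> HIT, frames=[5,4,1,7] (faults so far: 6)
  step 11: ref 3 -> FAULT, evict 1, frames=[5,4,3,7] (faults so far: 7)
  step 12: ref 6 -> FAULT, evict 7, frames=[5,4,3,6] (faults so far: 8)
  step 13: ref 1 -> FAULT, evict 5, frames=[1,4,3,6] (faults so far: 9)
  FIFO total faults: 9
--- LRU ---
  step 0: ref 4 -> FAULT, frames=[4,-,-,-] (faults so far: 1)
  step 1: ref 4 -> HIT, frames=[4,-,-,-] (faults so far: 1)
  step 2: ref 3 -> FAULT, frames=[4,3,-,-] (faults so far: 2)
  step 3: ref 1 -> FAULT, frames=[4,3,1,-] (faults so far: 3)
  step 4: ref 7 -> FAULT, frames=[4,3,1,7] (faults so far: 4)
  step 5: ref 5 -> FAULT, evict 4, frames=[5,3,1,7] (faults so far: 5)
  step 6: ref 1 -> HIT, frames=[5,3,1,7] (faults so far: 5)
  step 7: ref 7 -> HIT, frames=[5,3,1,7] (faults so far: 5)
  step 8: ref 4 -> FAULT, evict 3, frames=[5,4,1,7] (faults so far: 6)
  step 9: ref 1 -> HIT, frames=[5,4,1,7] (faults so far: 6)
  step 10: ref 7 -> HIT, frames=[5,4,1,7] (faults so far: 6)
  step 11: ref 3 -> FAULT, evict 5, frames=[3,4,1,7] (faults so far: 7)
  step 12: ref 6 -> FAULT, evict 4, frames=[3,6,1,7] (faults so far: 8)
  step 13: ref 1 -> HIT, frames=[3,6,1,7] (faults so far: 8)
  LRU total faults: 8
--- Optimal ---
  step 0: ref 4 -> FAULT, frames=[4,-,-,-] (faults so far: 1)
  step 1: ref 4 -> HIT, frames=[4,-,-,-] (faults so far: 1)
  step 2: ref 3 -> FAULT, frames=[4,3,-,-] (faults so far: 2)
  step 3: ref 1 -> FAULT, frames=[4,3,1,-] (faults so far: 3)
  step 4: ref 7 -> FAULT, frames=[4,3,1,7] (faults so far: 4)
  step 5: ref 5 -> FAULT, evict 3, frames=[4,5,1,7] (faults so far: 5)
  step 6: ref 1 -> HIT, frames=[4,5,1,7] (faults so far: 5)
  step 7: ref 7 -> HIT, frames=[4,5,1,7] (faults so far: 5)
  step 8: ref 4 -> HIT, frames=[4,5,1,7] (faults so far: 5)
  step 9: ref 1 -> HIT, frames=[4,5,1,7] (faults so far: 5)
  step 10: ref 7 -> HIT, frames=[4,5,1,7] (faults so far: 5)
  step 11: ref 3 -> FAULT, evict 4, frames=[3,5,1,7] (faults so far: 6)
  step 12: ref 6 -> FAULT, evict 3, frames=[6,5,1,7] (faults so far: 7)
  step 13: ref 1 -> HIT, frames=[6,5,1,7] (faults so far: 7)
  Optimal total faults: 7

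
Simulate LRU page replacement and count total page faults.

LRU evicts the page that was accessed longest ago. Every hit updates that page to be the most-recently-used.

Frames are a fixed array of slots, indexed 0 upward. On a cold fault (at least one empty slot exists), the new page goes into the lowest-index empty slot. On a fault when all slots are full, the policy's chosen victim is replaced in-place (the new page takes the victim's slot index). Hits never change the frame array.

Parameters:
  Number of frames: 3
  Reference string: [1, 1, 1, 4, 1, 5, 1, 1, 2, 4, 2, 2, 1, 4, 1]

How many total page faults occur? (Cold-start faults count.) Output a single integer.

Answer: 5

Derivation:
Step 0: ref 1 → FAULT, frames=[1,-,-]
Step 1: ref 1 → HIT, frames=[1,-,-]
Step 2: ref 1 → HIT, frames=[1,-,-]
Step 3: ref 4 → FAULT, frames=[1,4,-]
Step 4: ref 1 → HIT, frames=[1,4,-]
Step 5: ref 5 → FAULT, frames=[1,4,5]
Step 6: ref 1 → HIT, frames=[1,4,5]
Step 7: ref 1 → HIT, frames=[1,4,5]
Step 8: ref 2 → FAULT (evict 4), frames=[1,2,5]
Step 9: ref 4 → FAULT (evict 5), frames=[1,2,4]
Step 10: ref 2 → HIT, frames=[1,2,4]
Step 11: ref 2 → HIT, frames=[1,2,4]
Step 12: ref 1 → HIT, frames=[1,2,4]
Step 13: ref 4 → HIT, frames=[1,2,4]
Step 14: ref 1 → HIT, frames=[1,2,4]
Total faults: 5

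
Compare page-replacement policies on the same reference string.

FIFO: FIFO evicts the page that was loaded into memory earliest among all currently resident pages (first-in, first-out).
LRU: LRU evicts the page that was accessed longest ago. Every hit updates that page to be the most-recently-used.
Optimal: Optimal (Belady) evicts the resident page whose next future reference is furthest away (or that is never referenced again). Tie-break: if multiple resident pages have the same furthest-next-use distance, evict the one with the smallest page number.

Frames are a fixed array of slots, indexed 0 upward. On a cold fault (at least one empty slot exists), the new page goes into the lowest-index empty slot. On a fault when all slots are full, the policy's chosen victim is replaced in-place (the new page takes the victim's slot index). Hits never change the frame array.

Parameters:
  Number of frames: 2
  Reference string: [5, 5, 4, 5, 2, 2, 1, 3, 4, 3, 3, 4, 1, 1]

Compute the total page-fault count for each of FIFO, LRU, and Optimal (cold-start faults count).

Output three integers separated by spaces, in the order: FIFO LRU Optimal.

--- FIFO ---
  step 0: ref 5 -> FAULT, frames=[5,-] (faults so far: 1)
  step 1: ref 5 -> HIT, frames=[5,-] (faults so far: 1)
  step 2: ref 4 -> FAULT, frames=[5,4] (faults so far: 2)
  step 3: ref 5 -> HIT, frames=[5,4] (faults so far: 2)
  step 4: ref 2 -> FAULT, evict 5, frames=[2,4] (faults so far: 3)
  step 5: ref 2 -> HIT, frames=[2,4] (faults so far: 3)
  step 6: ref 1 -> FAULT, evict 4, frames=[2,1] (faults so far: 4)
  step 7: ref 3 -> FAULT, evict 2, frames=[3,1] (faults so far: 5)
  step 8: ref 4 -> FAULT, evict 1, frames=[3,4] (faults so far: 6)
  step 9: ref 3 -> HIT, frames=[3,4] (faults so far: 6)
  step 10: ref 3 -> HIT, frames=[3,4] (faults so far: 6)
  step 11: ref 4 -> HIT, frames=[3,4] (faults so far: 6)
  step 12: ref 1 -> FAULT, evict 3, frames=[1,4] (faults so far: 7)
  step 13: ref 1 -> HIT, frames=[1,4] (faults so far: 7)
  FIFO total faults: 7
--- LRU ---
  step 0: ref 5 -> FAULT, frames=[5,-] (faults so far: 1)
  step 1: ref 5 -> HIT, frames=[5,-] (faults so far: 1)
  step 2: ref 4 -> FAULT, frames=[5,4] (faults so far: 2)
  step 3: ref 5 -> HIT, frames=[5,4] (faults so far: 2)
  step 4: ref 2 -> FAULT, evict 4, frames=[5,2] (faults so far: 3)
  step 5: ref 2 -> HIT, frames=[5,2] (faults so far: 3)
  step 6: ref 1 -> FAULT, evict 5, frames=[1,2] (faults so far: 4)
  step 7: ref 3 -> FAULT, evict 2, frames=[1,3] (faults so far: 5)
  step 8: ref 4 -> FAULT, evict 1, frames=[4,3] (faults so far: 6)
  step 9: ref 3 -> HIT, frames=[4,3] (faults so far: 6)
  step 10: ref 3 -> HIT, frames=[4,3] (faults so far: 6)
  step 11: ref 4 -> HIT, frames=[4,3] (faults so far: 6)
  step 12: ref 1 -> FAULT, evict 3, frames=[4,1] (faults so far: 7)
  step 13: ref 1 -> HIT, frames=[4,1] (faults so far: 7)
  LRU total faults: 7
--- Optimal ---
  step 0: ref 5 -> FAULT, frames=[5,-] (faults so far: 1)
  step 1: ref 5 -> HIT, frames=[5,-] (faults so far: 1)
  step 2: ref 4 -> FAULT, frames=[5,4] (faults so far: 2)
  step 3: ref 5 -> HIT, frames=[5,4] (faults so far: 2)
  step 4: ref 2 -> FAULT, evict 5, frames=[2,4] (faults so far: 3)
  step 5: ref 2 -> HIT, frames=[2,4] (faults so far: 3)
  step 6: ref 1 -> FAULT, evict 2, frames=[1,4] (faults so far: 4)
  step 7: ref 3 -> FAULT, evict 1, frames=[3,4] (faults so far: 5)
  step 8: ref 4 -> HIT, frames=[3,4] (faults so far: 5)
  step 9: ref 3 -> HIT, frames=[3,4] (faults so far: 5)
  step 10: ref 3 -> HIT, frames=[3,4] (faults so far: 5)
  step 11: ref 4 -> HIT, frames=[3,4] (faults so far: 5)
  step 12: ref 1 -> FAULT, evict 3, frames=[1,4] (faults so far: 6)
  step 13: ref 1 -> HIT, frames=[1,4] (faults so far: 6)
  Optimal total faults: 6

Answer: 7 7 6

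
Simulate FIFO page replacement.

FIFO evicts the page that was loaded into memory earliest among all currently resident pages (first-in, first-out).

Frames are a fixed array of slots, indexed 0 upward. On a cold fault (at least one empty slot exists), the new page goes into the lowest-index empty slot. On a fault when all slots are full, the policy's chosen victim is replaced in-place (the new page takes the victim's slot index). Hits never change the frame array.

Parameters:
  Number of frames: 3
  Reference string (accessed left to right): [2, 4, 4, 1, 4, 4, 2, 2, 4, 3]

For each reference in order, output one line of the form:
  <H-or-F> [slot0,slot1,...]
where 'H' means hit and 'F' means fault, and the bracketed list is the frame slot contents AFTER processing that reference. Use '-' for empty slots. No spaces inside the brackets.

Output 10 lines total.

F [2,-,-]
F [2,4,-]
H [2,4,-]
F [2,4,1]
H [2,4,1]
H [2,4,1]
H [2,4,1]
H [2,4,1]
H [2,4,1]
F [3,4,1]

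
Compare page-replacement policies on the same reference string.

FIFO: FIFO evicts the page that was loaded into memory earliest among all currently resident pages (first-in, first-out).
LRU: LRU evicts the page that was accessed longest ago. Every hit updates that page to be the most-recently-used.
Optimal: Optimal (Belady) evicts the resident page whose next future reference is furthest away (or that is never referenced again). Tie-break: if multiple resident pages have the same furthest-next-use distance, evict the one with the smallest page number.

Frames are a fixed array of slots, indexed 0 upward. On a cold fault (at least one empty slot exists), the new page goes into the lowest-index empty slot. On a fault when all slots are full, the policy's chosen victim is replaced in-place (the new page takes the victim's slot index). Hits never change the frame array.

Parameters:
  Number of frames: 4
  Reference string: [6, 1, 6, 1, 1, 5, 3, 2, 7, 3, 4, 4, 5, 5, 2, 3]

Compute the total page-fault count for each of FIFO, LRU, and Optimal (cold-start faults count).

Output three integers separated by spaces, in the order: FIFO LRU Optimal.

--- FIFO ---
  step 0: ref 6 -> FAULT, frames=[6,-,-,-] (faults so far: 1)
  step 1: ref 1 -> FAULT, frames=[6,1,-,-] (faults so far: 2)
  step 2: ref 6 -> HIT, frames=[6,1,-,-] (faults so far: 2)
  step 3: ref 1 -> HIT, frames=[6,1,-,-] (faults so far: 2)
  step 4: ref 1 -> HIT, frames=[6,1,-,-] (faults so far: 2)
  step 5: ref 5 -> FAULT, frames=[6,1,5,-] (faults so far: 3)
  step 6: ref 3 -> FAULT, frames=[6,1,5,3] (faults so far: 4)
  step 7: ref 2 -> FAULT, evict 6, frames=[2,1,5,3] (faults so far: 5)
  step 8: ref 7 -> FAULT, evict 1, frames=[2,7,5,3] (faults so far: 6)
  step 9: ref 3 -> HIT, frames=[2,7,5,3] (faults so far: 6)
  step 10: ref 4 -> FAULT, evict 5, frames=[2,7,4,3] (faults so far: 7)
  step 11: ref 4 -> HIT, frames=[2,7,4,3] (faults so far: 7)
  step 12: ref 5 -> FAULT, evict 3, frames=[2,7,4,5] (faults so far: 8)
  step 13: ref 5 -> HIT, frames=[2,7,4,5] (faults so far: 8)
  step 14: ref 2 -> HIT, frames=[2,7,4,5] (faults so far: 8)
  step 15: ref 3 -> FAULT, evict 2, frames=[3,7,4,5] (faults so far: 9)
  FIFO total faults: 9
--- LRU ---
  step 0: ref 6 -> FAULT, frames=[6,-,-,-] (faults so far: 1)
  step 1: ref 1 -> FAULT, frames=[6,1,-,-] (faults so far: 2)
  step 2: ref 6 -> HIT, frames=[6,1,-,-] (faults so far: 2)
  step 3: ref 1 -> HIT, frames=[6,1,-,-] (faults so far: 2)
  step 4: ref 1 -> HIT, frames=[6,1,-,-] (faults so far: 2)
  step 5: ref 5 -> FAULT, frames=[6,1,5,-] (faults so far: 3)
  step 6: ref 3 -> FAULT, frames=[6,1,5,3] (faults so far: 4)
  step 7: ref 2 -> FAULT, evict 6, frames=[2,1,5,3] (faults so far: 5)
  step 8: ref 7 -> FAULT, evict 1, frames=[2,7,5,3] (faults so far: 6)
  step 9: ref 3 -> HIT, frames=[2,7,5,3] (faults so far: 6)
  step 10: ref 4 -> FAULT, evict 5, frames=[2,7,4,3] (faults so far: 7)
  step 11: ref 4 -> HIT, frames=[2,7,4,3] (faults so far: 7)
  step 12: ref 5 -> FAULT, evict 2, frames=[5,7,4,3] (faults so far: 8)
  step 13: ref 5 -> HIT, frames=[5,7,4,3] (faults so far: 8)
  step 14: ref 2 -> FAULT, evict 7, frames=[5,2,4,3] (faults so far: 9)
  step 15: ref 3 -> HIT, frames=[5,2,4,3] (faults so far: 9)
  LRU total faults: 9
--- Optimal ---
  step 0: ref 6 -> FAULT, frames=[6,-,-,-] (faults so far: 1)
  step 1: ref 1 -> FAULT, frames=[6,1,-,-] (faults so far: 2)
  step 2: ref 6 -> HIT, frames=[6,1,-,-] (faults so far: 2)
  step 3: ref 1 -> HIT, frames=[6,1,-,-] (faults so far: 2)
  step 4: ref 1 -> HIT, frames=[6,1,-,-] (faults so far: 2)
  step 5: ref 5 -> FAULT, frames=[6,1,5,-] (faults so far: 3)
  step 6: ref 3 -> FAULT, frames=[6,1,5,3] (faults so far: 4)
  step 7: ref 2 -> FAULT, evict 1, frames=[6,2,5,3] (faults so far: 5)
  step 8: ref 7 -> FAULT, evict 6, frames=[7,2,5,3] (faults so far: 6)
  step 9: ref 3 -> HIT, frames=[7,2,5,3] (faults so far: 6)
  step 10: ref 4 -> FAULT, evict 7, frames=[4,2,5,3] (faults so far: 7)
  step 11: ref 4 -> HIT, frames=[4,2,5,3] (faults so far: 7)
  step 12: ref 5 -> HIT, frames=[4,2,5,3] (faults so far: 7)
  step 13: ref 5 -> HIT, frames=[4,2,5,3] (faults so far: 7)
  step 14: ref 2 -> HIT, frames=[4,2,5,3] (faults so far: 7)
  step 15: ref 3 -> HIT, frames=[4,2,5,3] (faults so far: 7)
  Optimal total faults: 7

Answer: 9 9 7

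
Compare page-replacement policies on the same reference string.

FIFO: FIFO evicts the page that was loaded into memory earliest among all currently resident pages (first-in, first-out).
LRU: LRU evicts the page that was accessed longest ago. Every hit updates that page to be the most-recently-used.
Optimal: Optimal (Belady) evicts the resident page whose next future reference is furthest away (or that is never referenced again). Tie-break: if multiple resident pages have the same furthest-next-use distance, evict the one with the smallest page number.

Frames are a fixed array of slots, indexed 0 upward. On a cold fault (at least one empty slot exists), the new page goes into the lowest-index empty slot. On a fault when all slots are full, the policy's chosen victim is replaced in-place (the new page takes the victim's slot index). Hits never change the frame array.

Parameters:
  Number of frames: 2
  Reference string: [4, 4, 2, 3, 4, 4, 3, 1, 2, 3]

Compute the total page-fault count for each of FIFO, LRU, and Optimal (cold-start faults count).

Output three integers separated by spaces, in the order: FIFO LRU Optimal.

--- FIFO ---
  step 0: ref 4 -> FAULT, frames=[4,-] (faults so far: 1)
  step 1: ref 4 -> HIT, frames=[4,-] (faults so far: 1)
  step 2: ref 2 -> FAULT, frames=[4,2] (faults so far: 2)
  step 3: ref 3 -> FAULT, evict 4, frames=[3,2] (faults so far: 3)
  step 4: ref 4 -> FAULT, evict 2, frames=[3,4] (faults so far: 4)
  step 5: ref 4 -> HIT, frames=[3,4] (faults so far: 4)
  step 6: ref 3 -> HIT, frames=[3,4] (faults so far: 4)
  step 7: ref 1 -> FAULT, evict 3, frames=[1,4] (faults so far: 5)
  step 8: ref 2 -> FAULT, evict 4, frames=[1,2] (faults so far: 6)
  step 9: ref 3 -> FAULT, evict 1, frames=[3,2] (faults so far: 7)
  FIFO total faults: 7
--- LRU ---
  step 0: ref 4 -> FAULT, frames=[4,-] (faults so far: 1)
  step 1: ref 4 -> HIT, frames=[4,-] (faults so far: 1)
  step 2: ref 2 -> FAULT, frames=[4,2] (faults so far: 2)
  step 3: ref 3 -> FAULT, evict 4, frames=[3,2] (faults so far: 3)
  step 4: ref 4 -> FAULT, evict 2, frames=[3,4] (faults so far: 4)
  step 5: ref 4 -> HIT, frames=[3,4] (faults so far: 4)
  step 6: ref 3 -> HIT, frames=[3,4] (faults so far: 4)
  step 7: ref 1 -> FAULT, evict 4, frames=[3,1] (faults so far: 5)
  step 8: ref 2 -> FAULT, evict 3, frames=[2,1] (faults so far: 6)
  step 9: ref 3 -> FAULT, evict 1, frames=[2,3] (faults so far: 7)
  LRU total faults: 7
--- Optimal ---
  step 0: ref 4 -> FAULT, frames=[4,-] (faults so far: 1)
  step 1: ref 4 -> HIT, frames=[4,-] (faults so far: 1)
  step 2: ref 2 -> FAULT, frames=[4,2] (faults so far: 2)
  step 3: ref 3 -> FAULT, evict 2, frames=[4,3] (faults so far: 3)
  step 4: ref 4 -> HIT, frames=[4,3] (faults so far: 3)
  step 5: ref 4 -> HIT, frames=[4,3] (faults so far: 3)
  step 6: ref 3 -> HIT, frames=[4,3] (faults so far: 3)
  step 7: ref 1 -> FAULT, evict 4, frames=[1,3] (faults so far: 4)
  step 8: ref 2 -> FAULT, evict 1, frames=[2,3] (faults so far: 5)
  step 9: ref 3 -> HIT, frames=[2,3] (faults so far: 5)
  Optimal total faults: 5

Answer: 7 7 5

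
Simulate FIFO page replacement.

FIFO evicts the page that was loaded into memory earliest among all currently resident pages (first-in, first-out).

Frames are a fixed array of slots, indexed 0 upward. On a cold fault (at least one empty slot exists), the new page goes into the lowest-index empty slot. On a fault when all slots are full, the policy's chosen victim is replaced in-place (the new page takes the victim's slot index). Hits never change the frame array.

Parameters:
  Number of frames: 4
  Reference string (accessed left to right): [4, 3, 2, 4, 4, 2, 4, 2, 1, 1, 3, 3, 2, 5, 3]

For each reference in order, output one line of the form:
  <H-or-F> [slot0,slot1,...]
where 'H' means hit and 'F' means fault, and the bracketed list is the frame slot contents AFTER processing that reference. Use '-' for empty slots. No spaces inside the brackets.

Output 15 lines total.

F [4,-,-,-]
F [4,3,-,-]
F [4,3,2,-]
H [4,3,2,-]
H [4,3,2,-]
H [4,3,2,-]
H [4,3,2,-]
H [4,3,2,-]
F [4,3,2,1]
H [4,3,2,1]
H [4,3,2,1]
H [4,3,2,1]
H [4,3,2,1]
F [5,3,2,1]
H [5,3,2,1]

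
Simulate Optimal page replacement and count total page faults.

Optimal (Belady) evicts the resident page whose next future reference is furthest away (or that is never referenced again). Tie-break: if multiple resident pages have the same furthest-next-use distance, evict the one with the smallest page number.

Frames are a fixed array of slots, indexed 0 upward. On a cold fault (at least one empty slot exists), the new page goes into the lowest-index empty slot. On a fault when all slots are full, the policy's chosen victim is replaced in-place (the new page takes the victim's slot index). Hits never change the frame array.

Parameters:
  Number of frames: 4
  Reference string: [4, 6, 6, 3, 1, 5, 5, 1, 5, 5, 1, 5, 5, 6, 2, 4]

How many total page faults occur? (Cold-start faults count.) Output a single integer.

Answer: 6

Derivation:
Step 0: ref 4 → FAULT, frames=[4,-,-,-]
Step 1: ref 6 → FAULT, frames=[4,6,-,-]
Step 2: ref 6 → HIT, frames=[4,6,-,-]
Step 3: ref 3 → FAULT, frames=[4,6,3,-]
Step 4: ref 1 → FAULT, frames=[4,6,3,1]
Step 5: ref 5 → FAULT (evict 3), frames=[4,6,5,1]
Step 6: ref 5 → HIT, frames=[4,6,5,1]
Step 7: ref 1 → HIT, frames=[4,6,5,1]
Step 8: ref 5 → HIT, frames=[4,6,5,1]
Step 9: ref 5 → HIT, frames=[4,6,5,1]
Step 10: ref 1 → HIT, frames=[4,6,5,1]
Step 11: ref 5 → HIT, frames=[4,6,5,1]
Step 12: ref 5 → HIT, frames=[4,6,5,1]
Step 13: ref 6 → HIT, frames=[4,6,5,1]
Step 14: ref 2 → FAULT (evict 1), frames=[4,6,5,2]
Step 15: ref 4 → HIT, frames=[4,6,5,2]
Total faults: 6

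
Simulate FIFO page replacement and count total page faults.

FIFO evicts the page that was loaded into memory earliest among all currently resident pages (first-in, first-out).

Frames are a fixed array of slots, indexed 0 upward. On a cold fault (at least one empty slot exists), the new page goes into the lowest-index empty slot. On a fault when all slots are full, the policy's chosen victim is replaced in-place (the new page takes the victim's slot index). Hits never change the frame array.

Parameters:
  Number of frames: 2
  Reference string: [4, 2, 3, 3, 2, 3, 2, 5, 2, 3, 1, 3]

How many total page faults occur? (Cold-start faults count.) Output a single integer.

Step 0: ref 4 → FAULT, frames=[4,-]
Step 1: ref 2 → FAULT, frames=[4,2]
Step 2: ref 3 → FAULT (evict 4), frames=[3,2]
Step 3: ref 3 → HIT, frames=[3,2]
Step 4: ref 2 → HIT, frames=[3,2]
Step 5: ref 3 → HIT, frames=[3,2]
Step 6: ref 2 → HIT, frames=[3,2]
Step 7: ref 5 → FAULT (evict 2), frames=[3,5]
Step 8: ref 2 → FAULT (evict 3), frames=[2,5]
Step 9: ref 3 → FAULT (evict 5), frames=[2,3]
Step 10: ref 1 → FAULT (evict 2), frames=[1,3]
Step 11: ref 3 → HIT, frames=[1,3]
Total faults: 7

Answer: 7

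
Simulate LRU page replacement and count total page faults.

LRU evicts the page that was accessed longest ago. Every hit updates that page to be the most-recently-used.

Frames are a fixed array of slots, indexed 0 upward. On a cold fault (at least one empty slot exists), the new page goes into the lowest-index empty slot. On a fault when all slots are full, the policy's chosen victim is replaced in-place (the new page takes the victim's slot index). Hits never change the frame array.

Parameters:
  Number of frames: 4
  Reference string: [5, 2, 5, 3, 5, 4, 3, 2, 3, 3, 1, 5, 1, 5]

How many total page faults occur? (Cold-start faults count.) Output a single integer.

Step 0: ref 5 → FAULT, frames=[5,-,-,-]
Step 1: ref 2 → FAULT, frames=[5,2,-,-]
Step 2: ref 5 → HIT, frames=[5,2,-,-]
Step 3: ref 3 → FAULT, frames=[5,2,3,-]
Step 4: ref 5 → HIT, frames=[5,2,3,-]
Step 5: ref 4 → FAULT, frames=[5,2,3,4]
Step 6: ref 3 → HIT, frames=[5,2,3,4]
Step 7: ref 2 → HIT, frames=[5,2,3,4]
Step 8: ref 3 → HIT, frames=[5,2,3,4]
Step 9: ref 3 → HIT, frames=[5,2,3,4]
Step 10: ref 1 → FAULT (evict 5), frames=[1,2,3,4]
Step 11: ref 5 → FAULT (evict 4), frames=[1,2,3,5]
Step 12: ref 1 → HIT, frames=[1,2,3,5]
Step 13: ref 5 → HIT, frames=[1,2,3,5]
Total faults: 6

Answer: 6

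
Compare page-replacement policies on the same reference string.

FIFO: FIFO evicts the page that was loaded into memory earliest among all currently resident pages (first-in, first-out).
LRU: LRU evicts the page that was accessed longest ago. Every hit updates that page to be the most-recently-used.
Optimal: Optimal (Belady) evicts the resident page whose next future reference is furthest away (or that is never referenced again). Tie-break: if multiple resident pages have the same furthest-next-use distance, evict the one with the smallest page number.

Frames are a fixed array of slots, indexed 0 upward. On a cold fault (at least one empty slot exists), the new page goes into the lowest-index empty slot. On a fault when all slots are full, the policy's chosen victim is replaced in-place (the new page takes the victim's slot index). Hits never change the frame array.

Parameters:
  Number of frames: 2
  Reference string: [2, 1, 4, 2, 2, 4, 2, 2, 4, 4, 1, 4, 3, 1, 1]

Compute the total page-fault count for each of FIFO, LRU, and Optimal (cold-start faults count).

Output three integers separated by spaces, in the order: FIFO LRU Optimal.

--- FIFO ---
  step 0: ref 2 -> FAULT, frames=[2,-] (faults so far: 1)
  step 1: ref 1 -> FAULT, frames=[2,1] (faults so far: 2)
  step 2: ref 4 -> FAULT, evict 2, frames=[4,1] (faults so far: 3)
  step 3: ref 2 -> FAULT, evict 1, frames=[4,2] (faults so far: 4)
  step 4: ref 2 -> HIT, frames=[4,2] (faults so far: 4)
  step 5: ref 4 -> HIT, frames=[4,2] (faults so far: 4)
  step 6: ref 2 -> HIT, frames=[4,2] (faults so far: 4)
  step 7: ref 2 -> HIT, frames=[4,2] (faults so far: 4)
  step 8: ref 4 -> HIT, frames=[4,2] (faults so far: 4)
  step 9: ref 4 -> HIT, frames=[4,2] (faults so far: 4)
  step 10: ref 1 -> FAULT, evict 4, frames=[1,2] (faults so far: 5)
  step 11: ref 4 -> FAULT, evict 2, frames=[1,4] (faults so far: 6)
  step 12: ref 3 -> FAULT, evict 1, frames=[3,4] (faults so far: 7)
  step 13: ref 1 -> FAULT, evict 4, frames=[3,1] (faults so far: 8)
  step 14: ref 1 -> HIT, frames=[3,1] (faults so far: 8)
  FIFO total faults: 8
--- LRU ---
  step 0: ref 2 -> FAULT, frames=[2,-] (faults so far: 1)
  step 1: ref 1 -> FAULT, frames=[2,1] (faults so far: 2)
  step 2: ref 4 -> FAULT, evict 2, frames=[4,1] (faults so far: 3)
  step 3: ref 2 -> FAULT, evict 1, frames=[4,2] (faults so far: 4)
  step 4: ref 2 -> HIT, frames=[4,2] (faults so far: 4)
  step 5: ref 4 -> HIT, frames=[4,2] (faults so far: 4)
  step 6: ref 2 -> HIT, frames=[4,2] (faults so far: 4)
  step 7: ref 2 -> HIT, frames=[4,2] (faults so far: 4)
  step 8: ref 4 -> HIT, frames=[4,2] (faults so far: 4)
  step 9: ref 4 -> HIT, frames=[4,2] (faults so far: 4)
  step 10: ref 1 -> FAULT, evict 2, frames=[4,1] (faults so far: 5)
  step 11: ref 4 -> HIT, frames=[4,1] (faults so far: 5)
  step 12: ref 3 -> FAULT, evict 1, frames=[4,3] (faults so far: 6)
  step 13: ref 1 -> FAULT, evict 4, frames=[1,3] (faults so far: 7)
  step 14: ref 1 -> HIT, frames=[1,3] (faults so far: 7)
  LRU total faults: 7
--- Optimal ---
  step 0: ref 2 -> FAULT, frames=[2,-] (faults so far: 1)
  step 1: ref 1 -> FAULT, frames=[2,1] (faults so far: 2)
  step 2: ref 4 -> FAULT, evict 1, frames=[2,4] (faults so far: 3)
  step 3: ref 2 -> HIT, frames=[2,4] (faults so far: 3)
  step 4: ref 2 -> HIT, frames=[2,4] (faults so far: 3)
  step 5: ref 4 -> HIT, frames=[2,4] (faults so far: 3)
  step 6: ref 2 -> HIT, frames=[2,4] (faults so far: 3)
  step 7: ref 2 -> HIT, frames=[2,4] (faults so far: 3)
  step 8: ref 4 -> HIT, frames=[2,4] (faults so far: 3)
  step 9: ref 4 -> HIT, frames=[2,4] (faults so far: 3)
  step 10: ref 1 -> FAULT, evict 2, frames=[1,4] (faults so far: 4)
  step 11: ref 4 -> HIT, frames=[1,4] (faults so far: 4)
  step 12: ref 3 -> FAULT, evict 4, frames=[1,3] (faults so far: 5)
  step 13: ref 1 -> HIT, frames=[1,3] (faults so far: 5)
  step 14: ref 1 -> HIT, frames=[1,3] (faults so far: 5)
  Optimal total faults: 5

Answer: 8 7 5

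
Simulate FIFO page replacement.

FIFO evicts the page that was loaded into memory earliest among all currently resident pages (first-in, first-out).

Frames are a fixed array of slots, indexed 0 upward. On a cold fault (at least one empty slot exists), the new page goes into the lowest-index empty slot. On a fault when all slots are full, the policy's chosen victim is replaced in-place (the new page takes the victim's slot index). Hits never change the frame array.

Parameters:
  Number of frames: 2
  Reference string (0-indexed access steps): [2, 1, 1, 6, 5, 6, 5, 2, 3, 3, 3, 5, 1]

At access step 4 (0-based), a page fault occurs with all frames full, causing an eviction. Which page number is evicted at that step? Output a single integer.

Answer: 1

Derivation:
Step 0: ref 2 -> FAULT, frames=[2,-]
Step 1: ref 1 -> FAULT, frames=[2,1]
Step 2: ref 1 -> HIT, frames=[2,1]
Step 3: ref 6 -> FAULT, evict 2, frames=[6,1]
Step 4: ref 5 -> FAULT, evict 1, frames=[6,5]
At step 4: evicted page 1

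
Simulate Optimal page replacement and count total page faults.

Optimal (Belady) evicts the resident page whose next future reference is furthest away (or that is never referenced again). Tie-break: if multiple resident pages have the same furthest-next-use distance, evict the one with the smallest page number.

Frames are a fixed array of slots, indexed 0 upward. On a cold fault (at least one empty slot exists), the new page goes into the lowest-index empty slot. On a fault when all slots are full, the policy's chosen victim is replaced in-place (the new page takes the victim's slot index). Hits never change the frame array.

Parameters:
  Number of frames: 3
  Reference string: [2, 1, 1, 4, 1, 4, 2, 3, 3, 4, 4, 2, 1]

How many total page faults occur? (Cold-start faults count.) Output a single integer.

Answer: 5

Derivation:
Step 0: ref 2 → FAULT, frames=[2,-,-]
Step 1: ref 1 → FAULT, frames=[2,1,-]
Step 2: ref 1 → HIT, frames=[2,1,-]
Step 3: ref 4 → FAULT, frames=[2,1,4]
Step 4: ref 1 → HIT, frames=[2,1,4]
Step 5: ref 4 → HIT, frames=[2,1,4]
Step 6: ref 2 → HIT, frames=[2,1,4]
Step 7: ref 3 → FAULT (evict 1), frames=[2,3,4]
Step 8: ref 3 → HIT, frames=[2,3,4]
Step 9: ref 4 → HIT, frames=[2,3,4]
Step 10: ref 4 → HIT, frames=[2,3,4]
Step 11: ref 2 → HIT, frames=[2,3,4]
Step 12: ref 1 → FAULT (evict 2), frames=[1,3,4]
Total faults: 5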